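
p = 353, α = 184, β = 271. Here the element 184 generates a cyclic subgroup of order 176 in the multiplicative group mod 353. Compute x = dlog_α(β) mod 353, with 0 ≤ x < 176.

137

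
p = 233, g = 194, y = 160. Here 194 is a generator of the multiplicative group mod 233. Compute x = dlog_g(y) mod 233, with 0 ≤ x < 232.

23

Successive powers of 194 modulo 233:
  194^0=1  194^1=194  194^2=123  194^3=96  194^4=217  194^5=158
  194^6=129  194^7=95  194^8=23  194^9=35  194^10=33  194^11=111
  194^12=98  194^13=139  194^14=171  194^15=88  194^16=63  194^17=106
  194^18=60  194^19=223  194^20=157  194^21=168  194^22=205  194^23=160
So 194^23 ≡ 160 (mod 233), giving x = 23.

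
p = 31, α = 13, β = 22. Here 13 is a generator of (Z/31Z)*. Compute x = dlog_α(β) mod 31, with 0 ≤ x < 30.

7

Successive powers of 13 modulo 31:
  13^0=1  13^1=13  13^2=14  13^3=27  13^4=10  13^5=6
  13^6=16  13^7=22
So 13^7 ≡ 22 (mod 31), giving x = 7.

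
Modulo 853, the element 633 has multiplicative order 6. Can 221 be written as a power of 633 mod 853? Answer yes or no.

yes

⟨633⟩ has order 6; its elements mod 853 are {1, 220, 221, 632, 633, 852}.
221 is in this set.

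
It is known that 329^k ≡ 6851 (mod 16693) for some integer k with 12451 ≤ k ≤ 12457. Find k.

12457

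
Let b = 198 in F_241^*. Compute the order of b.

The order of 198 must divide p − 1 = 240 = 2^4 · 3 · 5.
Divisors: 1, 2, 3, 4, 5, 6, 8, 10, 12, 15, 16, 20, 24, 30, 40, 48, 60, 80, 120, 240.
Check each in increasing order: 198^1 ≡ 198;  198^2 ≡ 162;  198^3 ≡ 23;  198^4 ≡ 216;  198^5 ≡ 111;  198^6 ≡ 47;  198^8 ≡ 143;  198^10 ≡ 30;  198^12 ≡ 40;  198^15 ≡ 197;  198^16 ≡ 205;  198^20 ≡ 177;  198^24 ≡ 154;  198^30 ≡ 8;  198^40 ≡ 240;  198^48 ≡ 98;  198^60 ≡ 64;  198^80 ≡ 1.
Smallest exponent giving 1 is 80.

80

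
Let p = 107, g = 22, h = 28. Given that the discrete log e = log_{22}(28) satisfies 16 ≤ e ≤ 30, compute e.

Compute 22^16 mod 107 = 40, then multiply by 22 repeatedly:
  22^16=40  22^17=24  22^18=100  22^19=60  22^20=36
  22^21=43  22^22=90  22^23=54  22^24=11  22^25=28
Found 28 at exponent 25.

25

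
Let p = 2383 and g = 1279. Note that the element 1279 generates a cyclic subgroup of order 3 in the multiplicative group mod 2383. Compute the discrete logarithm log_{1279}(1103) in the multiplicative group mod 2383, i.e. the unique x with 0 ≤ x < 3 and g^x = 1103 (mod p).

2

Successive powers of 1279 modulo 2383:
  1279^0=1  1279^1=1279  1279^2=1103
So 1279^2 ≡ 1103 (mod 2383), giving x = 2.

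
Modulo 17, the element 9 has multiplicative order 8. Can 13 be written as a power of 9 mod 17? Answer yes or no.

yes

⟨9⟩ has order 8; its elements mod 17 are {1, 2, 4, 8, 9, 13, 15, 16}.
13 is in this set.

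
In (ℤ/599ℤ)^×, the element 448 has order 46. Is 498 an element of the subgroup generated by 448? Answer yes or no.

yes

498 ∈ ⟨448⟩ iff 498^46 ≡ 1 (mod 599), since |⟨448⟩| = 46.
498^46 mod 599 = 1.
Since 1 = 1, 498 lies in the subgroup.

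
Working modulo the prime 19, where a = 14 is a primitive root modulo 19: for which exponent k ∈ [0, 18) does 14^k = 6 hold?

Successive powers of 14 modulo 19:
  14^0=1  14^1=14  14^2=6
So 14^2 ≡ 6 (mod 19), giving k = 2.

2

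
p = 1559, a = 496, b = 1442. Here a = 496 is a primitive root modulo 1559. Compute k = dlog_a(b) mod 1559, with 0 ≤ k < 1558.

715

Baby-step giant-step with m = ceil(sqrt(1558)) = 40.
Baby table (496^j mod 1559 for j=0..39):
  0:1  1:496  2:1253  3:1006  4:96  5:846  6:245  7:1477
  8:1421  9:148  10:135  11:1482  12:783  13:177  14:488  15:403
  16:336  17:1402  18:78  19:1272  20:1076  21:518  22:1252  23:510
  24:402  25:1399  26:149  27:631  28:1176  29:230  30:273  31:1334
  32:648  33:254  34:1264  35:226  36:1407  37:999  38:1301  39:1429
Giant step factor: 496^(-40) ≡ 264 (mod 1559).
Scan 1442·264^i mod 1559 for i = 0, 1, …:
  i=0: 1442   i=1: 292   i=2: 697   i=3: 46
  i=4: 1231   i=5: 712   i=6: 888   i=7: 582
  i=8: 866   i=9: 1010     …   i=16: 1052
  i=17: 226
Match at i=17, j=35: k = 17·40 + 35 = 715.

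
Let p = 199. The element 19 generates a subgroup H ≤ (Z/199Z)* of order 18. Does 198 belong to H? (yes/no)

yes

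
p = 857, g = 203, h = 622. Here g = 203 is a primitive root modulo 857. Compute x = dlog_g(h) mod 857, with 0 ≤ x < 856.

84

Baby-step giant-step with m = ceil(sqrt(856)) = 30.
Baby table (203^j mod 857 for j=0..29):
  0:1  1:203  2:73  3:250  4:187  5:253  6:796  7:472
  8:689  9:176  10:591  11:850  12:293  13:346  14:821  15:405
  16:800  17:427  18:124  19:319  20:482  21:148  22:49  23:520
  24:149  25:252  26:593  27:399  28:439  29:846
Giant step factor: 203^(-30) ≡ 464 (mod 857).
Scan 622·464^i mod 857 for i = 0, 1, …:
  i=0: 622   i=1: 656   i=2: 149
Match at i=2, j=24: x = 2·30 + 24 = 84.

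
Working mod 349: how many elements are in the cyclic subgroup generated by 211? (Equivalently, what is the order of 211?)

348

The order of 211 must divide p − 1 = 348 = 2^2 · 3 · 29.
Divisors: 1, 2, 3, 4, 6, 12, 29, 58, 87, 116, 174, 348.
Check each in increasing order: 211^1 ≡ 211;  211^2 ≡ 198;  211^3 ≡ 247;  211^4 ≡ 116;  211^6 ≡ 283;  211^12 ≡ 168;  211^29 ≡ 24;  211^58 ≡ 227;  211^87 ≡ 213;  211^116 ≡ 226;  211^174 ≡ 348;  211^348 ≡ 1.
Smallest exponent giving 1 is 348.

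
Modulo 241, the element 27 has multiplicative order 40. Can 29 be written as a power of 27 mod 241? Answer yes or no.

no

29 ∈ ⟨27⟩ iff 29^40 ≡ 1 (mod 241), since |⟨27⟩| = 40.
29^40 mod 241 = 225.
Since 225 ≠ 1, 29 does not lie in the subgroup.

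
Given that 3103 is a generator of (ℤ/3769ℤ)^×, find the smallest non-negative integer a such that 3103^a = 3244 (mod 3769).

3677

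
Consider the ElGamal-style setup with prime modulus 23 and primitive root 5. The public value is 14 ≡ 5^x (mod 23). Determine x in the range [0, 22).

Successive powers of 5 modulo 23:
  5^0=1  5^1=5  5^2=2  5^3=10  5^4=4  5^5=20
  5^6=8  5^7=17  5^8=16  5^9=11  5^10=9  5^11=22
  5^12=18  5^13=21  5^14=13  5^15=19  5^16=3  5^17=15
  5^18=6  5^19=7  5^20=12  5^21=14
So 5^21 ≡ 14 (mod 23), giving x = 21.

21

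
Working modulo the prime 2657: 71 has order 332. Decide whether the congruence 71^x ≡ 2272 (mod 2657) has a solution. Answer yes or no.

yes

2272 ∈ ⟨71⟩ iff 2272^332 ≡ 1 (mod 2657), since |⟨71⟩| = 332.
2272^332 mod 2657 = 1.
Since 1 = 1, 2272 lies in the subgroup.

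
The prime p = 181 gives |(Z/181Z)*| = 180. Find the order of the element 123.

180

The order of 123 must divide p − 1 = 180 = 2^2 · 3^2 · 5.
Divisors: 1, 2, 3, 4, 5, 6, 9, 10, 12, 15, 18, 20, 30, 36, 45, 60, 90, 180.
Check each in increasing order: 123^1 ≡ 123;  123^2 ≡ 106;  123^3 ≡ 6;  123^4 ≡ 14;  123^5 ≡ 93;  123^6 ≡ 36;  123^9 ≡ 35;  123^10 ≡ 142;  123^12 ≡ 29;  123^15 ≡ 174;  123^18 ≡ 139;  123^20 ≡ 73;  123^30 ≡ 49;  123^36 ≡ 135;  123^45 ≡ 19;  123^60 ≡ 48;  123^90 ≡ 180;  123^180 ≡ 1.
Smallest exponent giving 1 is 180.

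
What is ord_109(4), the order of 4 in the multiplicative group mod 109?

The order of 4 must divide p − 1 = 108 = 2^2 · 3^3.
Divisors: 1, 2, 3, 4, 6, 9, 12, 18, 27, 36, 54, 108.
Check each in increasing order: 4^1 ≡ 4;  4^2 ≡ 16;  4^3 ≡ 64;  4^4 ≡ 38;  4^6 ≡ 63;  4^9 ≡ 108;  4^12 ≡ 45;  4^18 ≡ 1.
Smallest exponent giving 1 is 18.

18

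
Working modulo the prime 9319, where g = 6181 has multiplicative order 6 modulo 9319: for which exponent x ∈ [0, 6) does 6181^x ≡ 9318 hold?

3

Successive powers of 6181 modulo 9319:
  6181^0=1  6181^1=6181  6181^2=6180  6181^3=9318
So 6181^3 ≡ 9318 (mod 9319), giving x = 3.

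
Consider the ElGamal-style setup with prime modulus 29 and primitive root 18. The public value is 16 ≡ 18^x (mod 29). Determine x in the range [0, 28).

8

Successive powers of 18 modulo 29:
  18^0=1  18^1=18  18^2=5  18^3=3  18^4=25  18^5=15
  18^6=9  18^7=17  18^8=16
So 18^8 ≡ 16 (mod 29), giving x = 8.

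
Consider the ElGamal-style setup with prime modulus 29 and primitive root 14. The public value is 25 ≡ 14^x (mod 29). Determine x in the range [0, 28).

Successive powers of 14 modulo 29:
  14^0=1  14^1=14  14^2=22  14^3=18  14^4=20  14^5=19
  14^6=5  14^7=12  14^8=23  14^9=3  14^10=13  14^11=8
  14^12=25
So 14^12 ≡ 25 (mod 29), giving x = 12.

12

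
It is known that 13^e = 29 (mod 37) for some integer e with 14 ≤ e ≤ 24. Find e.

Compute 13^14 mod 37 = 25, then multiply by 13 repeatedly:
  13^14=25  13^15=29
Found 29 at exponent 15.

15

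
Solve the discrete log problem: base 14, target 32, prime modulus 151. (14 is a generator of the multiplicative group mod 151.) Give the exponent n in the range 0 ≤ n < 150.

100

Baby-step giant-step with m = ceil(sqrt(150)) = 13.
Baby table (14^j mod 151 for j=0..12):
  0:1  1:14  2:45  3:26  4:62  5:113  6:72  7:102
  8:69  9:60  10:85  11:133  12:50
Giant step factor: 14^(-13) ≡ 140 (mod 151).
Scan 32·140^i mod 151 for i = 0, 1, …:
  i=0: 32   i=1: 101   i=2: 97   i=3: 141
  i=4: 110   i=5: 149   i=6: 22   i=7: 60
Match at i=7, j=9: n = 7·13 + 9 = 100.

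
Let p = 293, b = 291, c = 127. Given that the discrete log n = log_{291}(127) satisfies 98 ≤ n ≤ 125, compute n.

Compute 291^98 mod 293 = 267, then multiply by 291 repeatedly:
  291^98=267  291^99=52  291^100=189  291^101=208  291^102=170
  291^103=246  291^104=94  291^105=105  291^106=83  291^107=127
Found 127 at exponent 107.

107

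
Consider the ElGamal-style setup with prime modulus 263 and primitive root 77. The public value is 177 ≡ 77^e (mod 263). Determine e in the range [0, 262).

Baby-step giant-step with m = ceil(sqrt(262)) = 17.
Baby table (77^j mod 263 for j=0..16):
  0:1  1:77  2:143  3:228  4:198  5:255  6:173  7:171
  8:17  9:257  10:64  11:194  12:210  13:127  14:48  15:14
  16:26
Giant step factor: 77^(-17) ≡ 214 (mod 263).
Scan 177·214^i mod 263 for i = 0, 1, …:
  i=0: 177   i=1: 6   i=2: 232   i=3: 204
  i=4: 261   i=5: 98   i=6: 195   i=7: 176
  i=8: 55   i=9: 198
Match at i=9, j=4: e = 9·17 + 4 = 157.

157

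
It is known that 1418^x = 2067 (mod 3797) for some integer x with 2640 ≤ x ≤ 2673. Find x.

2658

Compute 1418^2640 mod 3797 = 1134, then multiply by 1418 repeatedly:
  1418^2640=1134  1418^2641=1881  1418^2642=1764  1418^2643=2926  1418^2644=2744
  1418^2645=2864  1418^2646=2159  1418^2647=1080  1418^2648=1249  1418^2649=1680
  1418^2650=1521  1418^2651=82  1418^2652=2366  1418^2653=2237  1418^2654=1571
  1418^2655=2636  1418^2656=1600  1418^2657=1991  1418^2658=2067
Found 2067 at exponent 2658.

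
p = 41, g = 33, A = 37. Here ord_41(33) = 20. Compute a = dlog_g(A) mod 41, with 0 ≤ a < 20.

4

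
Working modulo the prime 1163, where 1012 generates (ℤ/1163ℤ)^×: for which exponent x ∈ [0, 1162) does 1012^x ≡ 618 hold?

Baby-step giant-step with m = ceil(sqrt(1162)) = 35.
Baby table (1012^j mod 1163 for j=0..34):
  0:1  1:1012  2:704  3:692  4:178  5:1034  6:871  7:1061
  8:283  9:298  10:359  11:452  12:365  13:709  14:1100  15:209
  16:1005  17:598  18:416  19:1149  20:951  21:611  22:779  23:997
  24:643  25:599  26:265  27:690  28:480  29:789  30:650  31:705
  32:541  33:882  34:563
Giant step factor: 1012^(-35) ≡ 51 (mod 1163).
Scan 618·51^i mod 1163 for i = 0, 1, …:
  i=0: 618   i=1: 117   i=2: 152   i=3: 774
  i=4: 1095   i=5: 21   i=6: 1071   i=7: 1123
  i=8: 286   i=9: 630     …   i=28: 424
  i=29: 690
Match at i=29, j=27: x = 29·35 + 27 = 1042.

1042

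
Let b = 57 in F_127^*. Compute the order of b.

The order of 57 must divide p − 1 = 126 = 2 · 3^2 · 7.
Divisors: 1, 2, 3, 6, 7, 9, 14, 18, 21, 42, 63, 126.
Check each in increasing order: 57^1 ≡ 57;  57^2 ≡ 74;  57^3 ≡ 27;  57^6 ≡ 94;  57^7 ≡ 24;  57^9 ≡ 125;  57^14 ≡ 68;  57^18 ≡ 4;  57^21 ≡ 108;  57^42 ≡ 107;  57^63 ≡ 126;  57^126 ≡ 1.
Smallest exponent giving 1 is 126.

126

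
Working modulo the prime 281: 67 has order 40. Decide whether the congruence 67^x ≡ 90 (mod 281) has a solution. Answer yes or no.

yes

90 ∈ ⟨67⟩ iff 90^40 ≡ 1 (mod 281), since |⟨67⟩| = 40.
90^40 mod 281 = 1.
Since 1 = 1, 90 lies in the subgroup.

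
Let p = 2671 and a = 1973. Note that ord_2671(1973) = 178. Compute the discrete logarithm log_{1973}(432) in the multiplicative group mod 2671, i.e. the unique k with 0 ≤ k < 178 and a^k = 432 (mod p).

87

Baby-step giant-step with m = ceil(sqrt(178)) = 14.
Baby table (1973^j mod 2671 for j=0..13):
  0:1  1:1973  2:1082  3:657  4:826  5:388  6:1618  7:469
  8:1171  9:2639  10:968  11:99  12:344  13:278
Giant step factor: 1973^(-14) ≡ 1738 (mod 2671).
Scan 432·1738^i mod 2671 for i = 0, 1, …:
  i=0: 432   i=1: 265   i=2: 1158   i=3: 1341
  i=4: 1546   i=5: 2593   i=6: 657
Match at i=6, j=3: k = 6·14 + 3 = 87.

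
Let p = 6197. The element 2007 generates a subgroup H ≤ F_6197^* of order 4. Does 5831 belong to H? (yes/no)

⟨2007⟩ has order 4; its elements mod 6197 are {1, 2007, 4190, 6196}.
5831 is not in this set.

no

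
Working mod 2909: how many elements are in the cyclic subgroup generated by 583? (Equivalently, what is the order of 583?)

727

The order of 583 must divide p − 1 = 2908 = 2^2 · 727.
Divisors: 1, 2, 4, 727, 1454, 2908.
Check each in increasing order: 583^1 ≡ 583;  583^2 ≡ 2445;  583^4 ≡ 30;  583^727 ≡ 1.
Smallest exponent giving 1 is 727.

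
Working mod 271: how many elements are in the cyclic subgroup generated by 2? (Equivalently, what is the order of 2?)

The order of 2 must divide p − 1 = 270 = 2 · 3^3 · 5.
Divisors: 1, 2, 3, 5, 6, 9, 10, 15, 18, 27, 30, 45, 54, 90, 135, 270.
Check each in increasing order: 2^1 ≡ 2;  2^2 ≡ 4;  2^3 ≡ 8;  2^5 ≡ 32;  2^6 ≡ 64;  2^9 ≡ 241;  2^10 ≡ 211;  2^15 ≡ 248;  2^18 ≡ 87;  2^27 ≡ 100;  2^30 ≡ 258;  2^45 ≡ 28;  2^54 ≡ 244;  2^90 ≡ 242;  2^135 ≡ 1.
Smallest exponent giving 1 is 135.

135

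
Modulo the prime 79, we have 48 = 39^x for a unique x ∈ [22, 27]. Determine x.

Compute 39^22 mod 79 = 11, then multiply by 39 repeatedly:
  39^22=11  39^23=34  39^24=62  39^25=48
Found 48 at exponent 25.

25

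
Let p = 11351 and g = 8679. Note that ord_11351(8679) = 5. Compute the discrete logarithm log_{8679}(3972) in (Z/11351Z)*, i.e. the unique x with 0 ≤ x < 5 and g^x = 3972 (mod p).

4

Successive powers of 8679 modulo 11351:
  8679^0=1  8679^1=8679  8679^2=11156  8679^3=10245  8679^4=3972
So 8679^4 ≡ 3972 (mod 11351), giving x = 4.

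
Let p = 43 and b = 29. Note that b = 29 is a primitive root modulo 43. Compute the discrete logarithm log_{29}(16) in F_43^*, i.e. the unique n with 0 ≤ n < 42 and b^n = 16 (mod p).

18

Successive powers of 29 modulo 43:
  29^0=1  29^1=29  29^2=24  29^3=8  29^4=17  29^5=20
  29^6=21  29^7=7  29^8=31  29^9=39  29^10=13  29^11=33
  29^12=11  29^13=18  29^14=6  29^15=2  29^16=15  29^17=5
  29^18=16
So 29^18 ≡ 16 (mod 43), giving n = 18.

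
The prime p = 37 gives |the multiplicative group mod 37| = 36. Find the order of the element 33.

9

The order of 33 must divide p − 1 = 36 = 2^2 · 3^2.
Divisors: 1, 2, 3, 4, 6, 9, 12, 18, 36.
Check each in increasing order: 33^1 ≡ 33;  33^2 ≡ 16;  33^3 ≡ 10;  33^4 ≡ 34;  33^6 ≡ 26;  33^9 ≡ 1.
Smallest exponent giving 1 is 9.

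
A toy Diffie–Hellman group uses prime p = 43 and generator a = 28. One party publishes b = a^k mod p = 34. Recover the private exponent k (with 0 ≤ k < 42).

13

Baby-step giant-step with m = ceil(sqrt(42)) = 7.
Baby table (28^j mod 43 for j=0..6):
  0:1  1:28  2:10  3:22  4:14  5:5  6:11
Giant step factor: 28^(-7) ≡ 37 (mod 43).
Scan 34·37^i mod 43 for i = 0, 1, …:
  i=0: 34   i=1: 11
Match at i=1, j=6: k = 1·7 + 6 = 13.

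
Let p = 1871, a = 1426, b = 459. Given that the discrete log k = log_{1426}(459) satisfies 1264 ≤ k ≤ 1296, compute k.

1264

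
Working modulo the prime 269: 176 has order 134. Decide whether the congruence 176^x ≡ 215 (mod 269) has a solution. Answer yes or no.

215 ∈ ⟨176⟩ iff 215^134 ≡ 1 (mod 269), since |⟨176⟩| = 134.
215^134 mod 269 = 1.
Since 1 = 1, 215 lies in the subgroup.

yes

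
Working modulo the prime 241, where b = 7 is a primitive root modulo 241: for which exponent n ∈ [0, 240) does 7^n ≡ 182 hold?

Baby-step giant-step with m = ceil(sqrt(240)) = 16.
Baby table (7^j mod 241 for j=0..15):
  0:1  1:7  2:49  3:102  4:232  5:178  6:41  7:46
  8:81  9:85  10:113  11:68  12:235  13:199  14:188  15:111
Giant step factor: 7^(-16) ≡ 183 (mod 241).
Scan 182·183^i mod 241 for i = 0, 1, …:
  i=0: 182   i=1: 48   i=2: 108   i=3: 2
  i=4: 125   i=5: 221   i=6: 196   i=7: 200
  i=8: 209   i=9: 169     …   i=13: 30
  i=14: 188
Match at i=14, j=14: n = 14·16 + 14 = 238.

238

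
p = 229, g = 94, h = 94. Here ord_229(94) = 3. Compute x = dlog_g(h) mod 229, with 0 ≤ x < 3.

1

Successive powers of 94 modulo 229:
  94^0=1  94^1=94
So 94^1 ≡ 94 (mod 229), giving x = 1.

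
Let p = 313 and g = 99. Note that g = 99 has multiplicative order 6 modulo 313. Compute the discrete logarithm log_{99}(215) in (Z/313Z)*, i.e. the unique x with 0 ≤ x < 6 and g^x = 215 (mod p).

Successive powers of 99 modulo 313:
  99^0=1  99^1=99  99^2=98  99^3=312  99^4=214  99^5=215
So 99^5 ≡ 215 (mod 313), giving x = 5.

5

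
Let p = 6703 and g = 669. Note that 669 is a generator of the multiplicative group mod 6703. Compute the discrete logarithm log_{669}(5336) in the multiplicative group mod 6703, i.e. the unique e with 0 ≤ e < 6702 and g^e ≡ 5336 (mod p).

Baby-step giant-step with m = ceil(sqrt(6702)) = 82.
Baby table (669^j mod 6703 for j=0..81):
  0:1  1:669  2:5163  3:2002  4:5441  5:300  6:6313  7:507
  8:4033  9:3471  10:2861  11:3654  12:4634  13:3360  14:2335  15:316
  16:3611  17:2679  18:2550  19:3388  20:958  21:4117  22:6043  23:858
  24:4247  25:5874  26:1748  27:3090  28:2686  29:530  30:6014  31:1566
  32:1986  33:1440  34:4831  35:1093  36:590  37:5936  38:3008  39:1452
  40:6156  41:2722  42:4505  43:4198  44:6608  45:3475  46:5537  47:4197
  48:5939  49:5015  50:3535  51:5459  52:5639  53:5405  54:3028  55:1426
  56:2168  57:2544  58:6077  59:3495  60:5511  61:209  62:5761  63:6587
  64:2832  65:4362  66:2373  67:5629  68:5418  69:5022  70:1515  71:1382
  72:6247  73:3274  74:5128  75:5399  76:5717  77:3963  78:3562  79:3413
  80:4277  81:5835
Giant step factor: 669^(-82) ≡ 2009 (mod 6703).
Scan 5336·2009^i mod 6703 for i = 0, 1, …:
  i=0: 5336   i=1: 1927   i=2: 3712   i=3: 3672
  i=4: 3748   i=5: 2263   i=6: 1733   i=7: 2740
  i=8: 1497   i=9: 4529     …   i=47: 515
  i=48: 2373
Match at i=48, j=66: e = 48·82 + 66 = 4002.

4002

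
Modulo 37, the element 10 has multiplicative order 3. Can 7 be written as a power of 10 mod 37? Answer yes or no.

no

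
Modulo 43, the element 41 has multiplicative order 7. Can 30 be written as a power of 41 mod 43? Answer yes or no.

no

⟨41⟩ has order 7; its elements mod 43 are {1, 4, 11, 16, 21, 35, 41}.
30 is not in this set.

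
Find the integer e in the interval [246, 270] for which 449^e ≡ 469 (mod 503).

Compute 449^246 mod 503 = 388, then multiply by 449 repeatedly:
  449^246=388  449^247=174  449^248=161  449^249=360  449^250=177
  449^251=502  449^252=54  449^253=102  449^254=25  449^255=159
  449^256=468  449^257=381  449^258=49  449^259=372  449^260=32
  449^261=284  449^262=257  449^263=206  449^264=445  449^265=114
  449^266=383  449^267=444  449^268=168  449^269=485  449^270=469
Found 469 at exponent 270.

270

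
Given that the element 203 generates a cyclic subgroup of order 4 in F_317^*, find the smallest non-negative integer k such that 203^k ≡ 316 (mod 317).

2

Successive powers of 203 modulo 317:
  203^0=1  203^1=203  203^2=316
So 203^2 ≡ 316 (mod 317), giving k = 2.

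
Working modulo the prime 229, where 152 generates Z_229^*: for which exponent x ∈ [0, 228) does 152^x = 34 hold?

27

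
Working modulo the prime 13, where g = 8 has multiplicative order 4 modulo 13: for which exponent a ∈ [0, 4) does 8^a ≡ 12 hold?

2

Successive powers of 8 modulo 13:
  8^0=1  8^1=8  8^2=12
So 8^2 ≡ 12 (mod 13), giving a = 2.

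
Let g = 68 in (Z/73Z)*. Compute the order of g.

The order of 68 must divide p − 1 = 72 = 2^3 · 3^2.
Divisors: 1, 2, 3, 4, 6, 8, 9, 12, 18, 24, 36, 72.
Check each in increasing order: 68^1 ≡ 68;  68^2 ≡ 25;  68^3 ≡ 21;  68^4 ≡ 41;  68^6 ≡ 3;  68^8 ≡ 2;  68^9 ≡ 63;  68^12 ≡ 9;  68^18 ≡ 27;  68^24 ≡ 8;  68^36 ≡ 72;  68^72 ≡ 1.
Smallest exponent giving 1 is 72.

72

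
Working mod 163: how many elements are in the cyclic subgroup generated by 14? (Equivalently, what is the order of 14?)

81

The order of 14 must divide p − 1 = 162 = 2 · 3^4.
Divisors: 1, 2, 3, 6, 9, 18, 27, 54, 81, 162.
Check each in increasing order: 14^1 ≡ 14;  14^2 ≡ 33;  14^3 ≡ 136;  14^6 ≡ 77;  14^9 ≡ 40;  14^18 ≡ 133;  14^27 ≡ 104;  14^54 ≡ 58;  14^81 ≡ 1.
Smallest exponent giving 1 is 81.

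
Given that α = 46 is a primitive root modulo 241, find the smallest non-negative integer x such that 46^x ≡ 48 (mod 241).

66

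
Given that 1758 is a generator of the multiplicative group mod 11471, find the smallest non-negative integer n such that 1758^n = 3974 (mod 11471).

Baby-step giant-step with m = ceil(sqrt(11470)) = 108.
Baby table (1758^j mod 11471 for j=0..107):
  0:1  1:1758  2:4865  3:6775  4:3552  5:4192  6:5154  7:10113
  8:10075  9:626  10:10763  11:5675  12:8351  13:9649  14:8804  15:3053
  16:10217  17:9371  18:1862  19:4161  20:8011  21:8421  22:6528  23:5224
  24:6992  25:6495  26:4565  27:7041  28:869  29:2059  30:6357  31:2852
  32:989  33:6541  34:5136  35:1411  36:2802  37:4857  38:4182  39:10516
  40:7347  41:11151  42:10990  43:3256  44:19  45:10460  46:667  47:2544
  48:10133  49:10822  50:6158  51:8611  52:7889  53:423  54:9490  55:4586
  56:9546  57:11266  58:6682  59:652  60:10587  61:5984  62:965  63:10233
  64:3086  65:10876  66:9322  67:7488  68:6667  69:8695  70:6438  71:7598
  72:5040  73:4708  74:6073  75:8304  76:7320  77:9569  78:5816  79:3867
  80:7354  81:515  82:10632  83:4797  84:1941  85:5391  86:2332  87:4509
  88:361  89:3733  90:1202  91:2452  92:8991  93:10611  94:2292  95:3015
  96:768  97:8037  98:8245  99:6837  100:9309  101:7576  102:777  103:917
  104:6146  105:10457  106:6864  107:10891
Giant step factor: 1758^(-108) ≡ 287 (mod 11471).
Scan 3974·287^i mod 11471 for i = 0, 1, …:
  i=0: 3974   i=1: 4909   i=2: 9421   i=3: 8142
  i=4: 8141   i=5: 7854   i=6: 5782   i=7: 7610
  i=8: 4580   i=9: 6766     …   i=17: 3722
  i=18: 1411
Match at i=18, j=35: n = 18·108 + 35 = 1979.

1979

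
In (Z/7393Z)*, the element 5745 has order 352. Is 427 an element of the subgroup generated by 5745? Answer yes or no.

no

427 ∈ ⟨5745⟩ iff 427^352 ≡ 1 (mod 7393), since |⟨5745⟩| = 352.
427^352 mod 7393 = 5182.
Since 5182 ≠ 1, 427 does not lie in the subgroup.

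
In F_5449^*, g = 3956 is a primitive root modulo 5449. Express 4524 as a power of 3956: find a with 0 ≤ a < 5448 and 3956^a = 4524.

Baby-step giant-step with m = ceil(sqrt(5448)) = 74.
Baby table (3956^j mod 5449 for j=0..73):
  0:1  1:3956  2:408  3:1144  4:2994  5:3587  6:976  7:3164
  8:431  9:4948  10:1480  11:2654  12:4450  13:3930  14:1083  15:1434
  16:495  17:2029  18:347  19:5033  20:5351  21:4640  22:3608  23:2317
  24:834  25:2659  26:2434  27:521  28:1354  29:57  30:2083  31:1460
  32:5269  33:1739  34:2846  35:1142  36:531  37:2771  38:4137  39:2625
  40:4155  41:2996  42:601  43:1792  44:3  45:970  46:1224  47:3432
  48:3533  49:5312  50:2928  51:4043  52:1293  53:3946  54:4440  55:2513
  56:2452  57:892  58:3249  59:4302  60:1485  61:638  62:1041  63:4201
  64:5155  65:3022  66:5375  67:1502  68:2502  69:2528  70:1853  71:1563
  72:4062  73:171
Giant step factor: 3956^(-74) ≡ 3753 (mod 5449).
Scan 4524·3753^i mod 5449 for i = 0, 1, …:
  i=0: 4524   i=1: 4937   i=2: 1961   i=3: 3483
  i=4: 4997   i=5: 3732   i=6: 2266   i=7: 3858
  i=8: 1081   i=9: 2937     …   i=59: 3123
  i=60: 5269
Match at i=60, j=32: a = 60·74 + 32 = 4472.

4472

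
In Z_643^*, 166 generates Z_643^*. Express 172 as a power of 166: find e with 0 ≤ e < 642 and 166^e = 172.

483

Baby-step giant-step with m = ceil(sqrt(642)) = 26.
Baby table (166^j mod 643 for j=0..25):
  0:1  1:166  2:550  3:637  4:290  5:558  6:36  7:189
  8:510  9:427  10:152  11:155  12:10  13:374  14:356  15:583
  16:328  17:436  18:360  19:604  20:599  21:412  22:234  23:264
  24:100  25:525
Giant step factor: 166^(-26) ≡ 602 (mod 643).
Scan 172·602^i mod 643 for i = 0, 1, …:
  i=0: 172   i=1: 21   i=2: 425   i=3: 579
  i=4: 52   i=5: 440   i=6: 607   i=7: 190
  i=8: 569   i=9: 462     …   i=17: 519
  i=18: 583
Match at i=18, j=15: e = 18·26 + 15 = 483.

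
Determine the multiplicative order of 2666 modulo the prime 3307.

3306

The order of 2666 must divide p − 1 = 3306 = 2 · 3 · 19 · 29.
Divisors: 1, 2, 3, 6, 19, 29, 38, 57, 58, 87, 114, 174, 551, 1102, 1653, 3306.
Check each in increasing order: 2666^1 ≡ 2666;  2666^2 ≡ 813;  2666^3 ≡ 1373;  2666^6 ≡ 139;  2666^19 ≡ 220;  2666^29 ≡ 1722;  2666^38 ≡ 2102;  2666^57 ≡ 2767;  2666^58 ≡ 2212;  2666^87 ≡ 2707;  2666^114 ≡ 584;  2666^174 ≡ 2844;  2666^551 ≡ 3250;  2666^1102 ≡ 3249;  2666^1653 ≡ 3306;  2666^3306 ≡ 1.
Smallest exponent giving 1 is 3306.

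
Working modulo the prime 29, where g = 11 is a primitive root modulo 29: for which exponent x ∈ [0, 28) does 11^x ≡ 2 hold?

9

Successive powers of 11 modulo 29:
  11^0=1  11^1=11  11^2=5  11^3=26  11^4=25  11^5=14
  11^6=9  11^7=12  11^8=16  11^9=2
So 11^9 ≡ 2 (mod 29), giving x = 9.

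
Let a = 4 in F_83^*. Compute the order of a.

The order of 4 must divide p − 1 = 82 = 2 · 41.
Divisors: 1, 2, 41, 82.
Check each in increasing order: 4^1 ≡ 4;  4^2 ≡ 16;  4^41 ≡ 1.
Smallest exponent giving 1 is 41.

41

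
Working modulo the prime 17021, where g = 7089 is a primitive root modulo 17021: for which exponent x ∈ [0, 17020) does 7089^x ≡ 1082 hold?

1782

Baby-step giant-step with m = ceil(sqrt(17020)) = 131.
Baby table (7089^j mod 17021 for j=0..130):
  0:1  1:7089  2:7929  3:5339  4:10488  5:1704  6:11767  7:13363
  8:8442  9:16523  10:10046  11:230  12:13475  13:2423  14:2458  15:12279
  16:437  17:71  18:9710  19:1266  20:4607  21:12745  22:1837  23:1428
  24:12618  25:3647  26:15705  27:15405  28:16330  29:3549  30:1823  31:4308
  32:3738  33:14006  34:5041  35:8570  36:4781  37:3698  38:2782  39:11280
  40:16283  41:10786  42:3622  43:8690  44:4411  45:2002  46:13685  47:10286
  48:16511  49:10083  50:7208  51:470  52:12735  53:16052  54:7243  55:10291
  56:893  57:15686  58:16882  59:1847  60:4234  61:6803  62:5974  63:1438
  64:15424  65:14853  66:1011  67:1138  68:16349  69:2072  70:16306  71:3623
  72:15779  73:12340  74:7341  75:7152  76:11990  77:11257  78:6425  79:15650
  80:16993  81:5760  82:16282  83:3697  84:12714  85:3351  86:10944  87:298
  88:1918  89:13944  90:8069  91:10581  92:14183  93:240  94:16281  95:13629
  96:4785  97:15033  98:456  99:15615  100:7172  101:581  102:16648  103:11079
  104:4137  105:10  106:2806  107:11206  108:2327  109:2754  110:19  111:15544
  112:14483  113:16336  114:12041  115:15355  116:2300  117:15603  118:7209  119:7559
  120:3643  121:4370  122:710  123:11995  124:12660  125:12028  126:8303  127:1349
  128:14280  129:7033  130:2428
Giant step factor: 7089^(-131) ≡ 8667 (mod 17021).
Scan 1082·8667^i mod 17021 for i = 0, 1, …:
  i=0: 1082   i=1: 16144   i=2: 7428   i=3: 5054
  i=4: 7985   i=5: 15630   i=6: 12092   i=7: 3067
  i=8: 11908   i=9: 8313   i=10: 15899   i=11: 11638
  i=12: 100   i=13: 15650
Match at i=13, j=79: x = 13·131 + 79 = 1782.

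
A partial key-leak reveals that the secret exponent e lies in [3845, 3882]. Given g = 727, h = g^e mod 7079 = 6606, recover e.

Compute 727^3845 mod 7079 = 6606, then multiply by 727 repeatedly:
  727^3845=6606
Found 6606 at exponent 3845.

3845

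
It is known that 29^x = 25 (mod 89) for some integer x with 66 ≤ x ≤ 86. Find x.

68

Compute 29^66 mod 89 = 34, then multiply by 29 repeatedly:
  29^66=34  29^67=7  29^68=25
Found 25 at exponent 68.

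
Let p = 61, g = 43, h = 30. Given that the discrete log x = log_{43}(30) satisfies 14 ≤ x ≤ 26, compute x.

Compute 43^14 mod 61 = 4, then multiply by 43 repeatedly:
  43^14=4  43^15=50  43^16=15  43^17=35  43^18=41
  43^19=55  43^20=47  43^21=8  43^22=39  43^23=30
Found 30 at exponent 23.

23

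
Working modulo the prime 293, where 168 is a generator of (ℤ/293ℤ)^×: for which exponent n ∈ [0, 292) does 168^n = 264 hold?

Baby-step giant-step with m = ceil(sqrt(292)) = 18.
Baby table (168^j mod 293 for j=0..17):
  0:1  1:168  2:96  3:13  4:133  5:76  6:169  7:264
  8:109  9:146  10:209  11:245  12:140  13:80  14:255  15:62
  16:161  17:92
Giant step factor: 168^(-18) ≡ 4 (mod 293).
Scan 264·4^i mod 293 for i = 0, 1, …:
  i=0: 264
Match at i=0, j=7: n = 0·18 + 7 = 7.

7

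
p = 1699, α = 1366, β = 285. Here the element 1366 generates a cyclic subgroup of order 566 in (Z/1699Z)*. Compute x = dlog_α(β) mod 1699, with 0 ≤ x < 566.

Baby-step giant-step with m = ceil(sqrt(566)) = 24.
Baby table (1366^j mod 1699 for j=0..23):
  0:1  1:1366  2:454  3:29  4:537  5:1273  6:841  7:282
  8:1238  9:603  10:1382  11:223  12:497  13:1001  14:1370  15:821
  16:146  17:653  18:23  19:836  20:248  21:667  22:458  23:396
Giant step factor: 1366^(-24) ≡ 730 (mod 1699).
Scan 285·730^i mod 1699 for i = 0, 1, …:
  i=0: 285   i=1: 772   i=2: 1191   i=3: 1241
  i=4: 363   i=5: 1645   i=6: 1356   i=7: 1062
  i=8: 516   i=9: 1201     …   i=14: 613
  i=15: 653
Match at i=15, j=17: x = 15·24 + 17 = 377.

377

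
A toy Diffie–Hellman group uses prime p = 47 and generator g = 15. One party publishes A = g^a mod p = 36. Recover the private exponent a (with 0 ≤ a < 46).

8

Baby-step giant-step with m = ceil(sqrt(46)) = 7.
Baby table (15^j mod 47 for j=0..6):
  0:1  1:15  2:37  3:38  4:6  5:43  6:34
Giant step factor: 15^(-7) ≡ 20 (mod 47).
Scan 36·20^i mod 47 for i = 0, 1, …:
  i=0: 36   i=1: 15
Match at i=1, j=1: a = 1·7 + 1 = 8.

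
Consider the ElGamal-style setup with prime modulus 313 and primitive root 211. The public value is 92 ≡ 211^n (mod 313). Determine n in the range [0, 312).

125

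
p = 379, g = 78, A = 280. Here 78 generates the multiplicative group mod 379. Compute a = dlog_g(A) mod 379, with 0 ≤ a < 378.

320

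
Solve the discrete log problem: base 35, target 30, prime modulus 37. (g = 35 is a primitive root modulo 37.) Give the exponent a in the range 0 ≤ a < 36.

Successive powers of 35 modulo 37:
  35^0=1  35^1=35  35^2=4  35^3=29  35^4=16  35^5=5
  35^6=27  35^7=20  35^8=34  35^9=6  35^10=25  35^11=24
  35^12=26  35^13=22  35^14=30
So 35^14 ≡ 30 (mod 37), giving a = 14.

14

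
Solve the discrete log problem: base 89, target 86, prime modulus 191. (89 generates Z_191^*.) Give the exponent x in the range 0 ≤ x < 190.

174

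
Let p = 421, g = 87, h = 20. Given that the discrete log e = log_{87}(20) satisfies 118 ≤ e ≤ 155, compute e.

140

Compute 87^118 mod 421 = 4, then multiply by 87 repeatedly:
  87^118=4  87^119=348  87^120=385  87^121=236  87^122=324
  87^123=402  87^124=31  87^125=171  87^126=142  87^127=145
  87^128=406  87^129=379  87^130=135  87^131=378  87^132=48
  87^133=387  87^134=410  87^135=306  87^136=99  87^137=193
  87^138=372  87^139=368  87^140=20
Found 20 at exponent 140.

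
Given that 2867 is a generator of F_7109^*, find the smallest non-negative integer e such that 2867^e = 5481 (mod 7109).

Baby-step giant-step with m = ceil(sqrt(7108)) = 85.
Baby table (2867^j mod 7109 for j=0..84):
  0:1  1:2867  2:1685  3:3884  4:2734  5:4260  6:158  7:5119
  8:3197  9:2298  10:5432  11:4834  12:3637  13:5485  14:387  15:525
  16:5176  17:3109  18:5926  19:6441  20:4274  21:4751  22:273  23:701
  24:5029  25:1091  26:7046  27:4213  28:480  29:4123  30:5483  31:1762
  32:4264  33:4517  34:4750  35:4515  36:6125  37:1145  38:5466  39:2786
  40:4055  41:2470  42:926  43:3185  44:3439  45:6539  46:880  47:6374
  48:4128  49:5600  50:3078  51:2357  52:3969  53:4723  54:5305  55:3284
  56:2912  57:2738  58:1510  59:6898  60:6437  61:7024  62:5120  63:6064
  64:3983  65:2207  66:459  67:788  68:5643  69:5506  70:3722  71:365
  72:1432  73:3651  74:2969  75:2650  76:5138  77:798  78:5877  79:1029
  80:7017  81:6378  82:1378  83:5231  84:4396
Giant step factor: 2867^(-85) ≡ 684 (mod 7109).
Scan 5481·684^i mod 7109 for i = 0, 1, …:
  i=0: 5481   i=1: 2561   i=2: 2910   i=3: 7029
  i=4: 2152   i=5: 405   i=6: 6878   i=7: 5503
  i=8: 3391   i=9: 1910     …   i=70: 5015
  i=71: 3722
Match at i=71, j=70: e = 71·85 + 70 = 6105.

6105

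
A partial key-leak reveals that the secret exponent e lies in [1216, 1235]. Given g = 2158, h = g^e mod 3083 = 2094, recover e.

1228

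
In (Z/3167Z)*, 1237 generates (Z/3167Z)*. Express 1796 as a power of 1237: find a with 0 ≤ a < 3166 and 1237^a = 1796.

1261

Baby-step giant-step with m = ceil(sqrt(3166)) = 57.
Baby table (1237^j mod 3167 for j=0..56):
  0:1  1:1237  2:508  3:1330  4:1537  5:1069  6:1714  7:1495
  8:2954  9:2547  10:2641  11:1740  12:1987  13:327  14:2290  15:1432
  16:1031  17:2213  18:1193  19:3086  20:1147  21:23  22:3115  23:2183
  24:2087  25:514  26:2418  27:1418  28:2715  29:1435  30:1575  31:570
  32:2016  33:1363  34:1187  35:1998  36:1266  37:1544  38:227  39:2103
  40:1304  41:1045  42:529  43:1971  44:2704  45:496  46:2321  47:1775
  48:944  49:2272  50:1335  51:1388  52:442  53:2030  54:2846  55:1965
  56:1616
Giant step factor: 1237^(-57) ≡ 654 (mod 3167).
Scan 1796·654^i mod 3167 for i = 0, 1, …:
  i=0: 1796   i=1: 2794   i=2: 3084   i=3: 2724
  i=4: 1642   i=5: 255   i=6: 2086   i=7: 2434
  i=8: 2002   i=9: 1337     …   i=21: 995
  i=22: 1495
Match at i=22, j=7: a = 22·57 + 7 = 1261.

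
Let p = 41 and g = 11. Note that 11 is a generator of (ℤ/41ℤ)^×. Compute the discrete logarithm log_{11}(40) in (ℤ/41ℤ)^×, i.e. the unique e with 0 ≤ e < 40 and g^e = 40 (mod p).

20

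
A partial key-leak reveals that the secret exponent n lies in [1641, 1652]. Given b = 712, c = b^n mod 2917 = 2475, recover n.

1641

Compute 712^1641 mod 2917 = 2475, then multiply by 712 repeatedly:
  712^1641=2475
Found 2475 at exponent 1641.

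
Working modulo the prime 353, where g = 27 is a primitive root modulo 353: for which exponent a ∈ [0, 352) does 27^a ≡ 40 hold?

267

Baby-step giant-step with m = ceil(sqrt(352)) = 19.
Baby table (27^j mod 353 for j=0..18):
  0:1  1:27  2:23  3:268  4:176  5:163  6:165  7:219
  8:265  9:95  10:94  11:67  12:44  13:129  14:306  15:143
  16:331  17:112  18:200
Giant step factor: 27^(-19) ≡ 195 (mod 353).
Scan 40·195^i mod 353 for i = 0, 1, …:
  i=0: 40   i=1: 34   i=2: 276   i=3: 164
  i=4: 210   i=5: 2   i=6: 37   i=7: 155
  i=8: 220   i=9: 187     …   i=13: 11
  i=14: 27
Match at i=14, j=1: a = 14·19 + 1 = 267.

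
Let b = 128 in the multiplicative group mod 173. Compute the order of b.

172

The order of 128 must divide p − 1 = 172 = 2^2 · 43.
Divisors: 1, 2, 4, 43, 86, 172.
Check each in increasing order: 128^1 ≡ 128;  128^2 ≡ 122;  128^4 ≡ 6;  128^43 ≡ 93;  128^86 ≡ 172;  128^172 ≡ 1.
Smallest exponent giving 1 is 172.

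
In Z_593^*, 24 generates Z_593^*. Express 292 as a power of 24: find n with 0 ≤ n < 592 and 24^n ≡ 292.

198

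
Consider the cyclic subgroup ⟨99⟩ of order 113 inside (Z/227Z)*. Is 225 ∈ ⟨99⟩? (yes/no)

225 ∈ ⟨99⟩ iff 225^113 ≡ 1 (mod 227), since |⟨99⟩| = 113.
225^113 mod 227 = 1.
Since 1 = 1, 225 lies in the subgroup.

yes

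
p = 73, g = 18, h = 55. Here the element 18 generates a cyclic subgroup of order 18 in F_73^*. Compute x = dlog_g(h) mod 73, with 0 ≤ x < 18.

Successive powers of 18 modulo 73:
  18^0=1  18^1=18  18^2=32  18^3=65  18^4=2  18^5=36
  18^6=64  18^7=57  18^8=4  18^9=72  18^10=55
So 18^10 ≡ 55 (mod 73), giving x = 10.

10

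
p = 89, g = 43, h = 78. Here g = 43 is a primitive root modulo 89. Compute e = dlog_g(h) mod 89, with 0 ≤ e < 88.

56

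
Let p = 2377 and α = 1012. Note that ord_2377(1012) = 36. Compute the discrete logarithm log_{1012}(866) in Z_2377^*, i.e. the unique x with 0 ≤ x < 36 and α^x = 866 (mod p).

Successive powers of 1012 modulo 2377:
  1012^0=1  1012^1=1012  1012^2=2034  1012^3=2303  1012^4=1176  1012^5=1612
  1012^6=722  1012^7=925  1012^8=1939  1012^9=1243  1012^10=483  1012^11=1511
  1012^12=721  1012^13=2290  1012^14=2282  1012^15=1317  1012^16=1684  1012^17=2276
  1012^18=2376  1012^19=1365  1012^20=343  1012^21=74  1012^22=1201  1012^23=765
  1012^24=1655  1012^25=1452  1012^26=438  1012^27=1134  1012^28=1894  1012^29=866
So 1012^29 ≡ 866 (mod 2377), giving x = 29.

29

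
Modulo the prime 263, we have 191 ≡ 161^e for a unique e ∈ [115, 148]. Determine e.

145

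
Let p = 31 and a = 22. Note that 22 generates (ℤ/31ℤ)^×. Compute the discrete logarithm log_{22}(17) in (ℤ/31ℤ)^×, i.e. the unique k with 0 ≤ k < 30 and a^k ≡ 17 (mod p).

Successive powers of 22 modulo 31:
  22^0=1  22^1=22  22^2=19  22^3=15  22^4=20  22^5=6
  22^6=8  22^7=21  22^8=28  22^9=27  22^10=5  22^11=17
So 22^11 ≡ 17 (mod 31), giving k = 11.

11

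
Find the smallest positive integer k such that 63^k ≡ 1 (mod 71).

70

The order of 63 must divide p − 1 = 70 = 2 · 5 · 7.
Divisors: 1, 2, 5, 7, 10, 14, 35, 70.
Check each in increasing order: 63^1 ≡ 63;  63^2 ≡ 64;  63^5 ≡ 34;  63^7 ≡ 46;  63^10 ≡ 20;  63^14 ≡ 57;  63^35 ≡ 70;  63^70 ≡ 1.
Smallest exponent giving 1 is 70.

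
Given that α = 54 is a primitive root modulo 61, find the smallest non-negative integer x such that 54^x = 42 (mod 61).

Baby-step giant-step with m = ceil(sqrt(60)) = 8.
Baby table (54^j mod 61 for j=0..7):
  0:1  1:54  2:49  3:23  4:22  5:29  6:41  7:18
Giant step factor: 54^(-8) ≡ 15 (mod 61).
Scan 42·15^i mod 61 for i = 0, 1, …:
  i=0: 42   i=1: 20   i=2: 56   i=3: 47
  i=4: 34   i=5: 22
Match at i=5, j=4: x = 5·8 + 4 = 44.

44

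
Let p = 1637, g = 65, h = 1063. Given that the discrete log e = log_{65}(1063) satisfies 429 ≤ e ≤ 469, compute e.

Compute 65^429 mod 1637 = 470, then multiply by 65 repeatedly:
  65^429=470  65^430=1084  65^431=69  65^432=1211  65^433=139
  65^434=850  65^435=1229  65^436=1309  65^437=1598  65^438=739
  65^439=562  65^440=516  65^441=800  65^442=1253  65^443=1232
  65^444=1504  65^445=1177  65^446=1203  65^447=1256  65^448=1427
  65^449=1083  65^450=4  65^451=260  65^452=530  65^453=73
  65^454=1471  65^455=669  65^456=923  65^457=1063
Found 1063 at exponent 457.

457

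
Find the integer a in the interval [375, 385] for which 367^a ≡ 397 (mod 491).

Compute 367^375 mod 491 = 313, then multiply by 367 repeatedly:
  367^375=313  367^376=468  367^377=397
Found 397 at exponent 377.

377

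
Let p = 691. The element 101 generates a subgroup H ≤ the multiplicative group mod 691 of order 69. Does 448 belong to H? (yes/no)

yes

448 ∈ ⟨101⟩ iff 448^69 ≡ 1 (mod 691), since |⟨101⟩| = 69.
448^69 mod 691 = 1.
Since 1 = 1, 448 lies in the subgroup.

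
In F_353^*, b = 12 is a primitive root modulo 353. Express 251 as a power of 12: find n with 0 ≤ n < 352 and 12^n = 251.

113

Baby-step giant-step with m = ceil(sqrt(352)) = 19.
Baby table (12^j mod 353 for j=0..18):
  0:1  1:12  2:144  3:316  4:262  5:320  6:310  7:190
  8:162  9:179  10:30  11:7  12:84  13:302  14:94  15:69
  16:122  17:52  18:271
Giant step factor: 12^(-19) ≡ 273 (mod 353).
Scan 251·273^i mod 353 for i = 0, 1, …:
  i=0: 251   i=1: 41   i=2: 250   i=3: 121
  i=4: 204   i=5: 271
Match at i=5, j=18: n = 5·19 + 18 = 113.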